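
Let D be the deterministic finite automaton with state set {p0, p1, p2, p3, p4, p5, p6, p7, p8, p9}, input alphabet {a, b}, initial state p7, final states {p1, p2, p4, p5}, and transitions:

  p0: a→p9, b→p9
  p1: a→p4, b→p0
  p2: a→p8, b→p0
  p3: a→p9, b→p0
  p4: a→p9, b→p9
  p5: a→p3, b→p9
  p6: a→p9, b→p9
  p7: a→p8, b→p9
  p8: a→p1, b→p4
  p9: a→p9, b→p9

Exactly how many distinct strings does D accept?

3

The useful subgraph on states {p1, p4, p7, p8} is acyclic, so L(D) is finite; the longest accepting path visits 4 useful states, giving maximum string length 3.
Counting accepting paths from p7 by length: 2 of length 2, 1 of length 3. Total 3.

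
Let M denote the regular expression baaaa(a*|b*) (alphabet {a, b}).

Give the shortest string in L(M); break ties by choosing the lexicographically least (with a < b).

baaaa

By inspection of the expression, no string of length less than 5 matches, and baaaa is the lexicographically first match of length 5.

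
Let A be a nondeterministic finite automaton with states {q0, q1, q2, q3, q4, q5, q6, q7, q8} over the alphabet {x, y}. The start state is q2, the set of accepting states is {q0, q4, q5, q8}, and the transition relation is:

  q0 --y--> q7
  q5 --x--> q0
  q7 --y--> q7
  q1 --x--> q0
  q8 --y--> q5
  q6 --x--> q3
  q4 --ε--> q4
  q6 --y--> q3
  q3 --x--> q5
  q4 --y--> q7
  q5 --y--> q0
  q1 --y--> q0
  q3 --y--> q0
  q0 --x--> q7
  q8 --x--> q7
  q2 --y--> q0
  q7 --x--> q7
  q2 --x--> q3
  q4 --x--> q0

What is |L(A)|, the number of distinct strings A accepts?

5

The useful subgraph on states {q0, q2, q3, q5} is acyclic, so L(A) is finite; the longest accepting path visits 4 useful states, giving maximum string length 3.
Counting accepting paths from q2 by length: 1 of length 1, 2 of length 2, 2 of length 3. Total 5.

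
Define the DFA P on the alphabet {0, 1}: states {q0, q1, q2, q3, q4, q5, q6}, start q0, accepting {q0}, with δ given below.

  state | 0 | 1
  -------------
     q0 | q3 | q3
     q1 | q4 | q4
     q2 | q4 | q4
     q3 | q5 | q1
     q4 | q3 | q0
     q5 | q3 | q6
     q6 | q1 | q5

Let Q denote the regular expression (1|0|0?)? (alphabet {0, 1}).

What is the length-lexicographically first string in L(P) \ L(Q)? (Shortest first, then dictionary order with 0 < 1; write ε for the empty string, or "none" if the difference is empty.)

0101

The string 0101 is accepted by P but not by Q.
No shorter string lies in the difference, and 0101 is the lexicographically first length-4 string in L(P) \ L(Q).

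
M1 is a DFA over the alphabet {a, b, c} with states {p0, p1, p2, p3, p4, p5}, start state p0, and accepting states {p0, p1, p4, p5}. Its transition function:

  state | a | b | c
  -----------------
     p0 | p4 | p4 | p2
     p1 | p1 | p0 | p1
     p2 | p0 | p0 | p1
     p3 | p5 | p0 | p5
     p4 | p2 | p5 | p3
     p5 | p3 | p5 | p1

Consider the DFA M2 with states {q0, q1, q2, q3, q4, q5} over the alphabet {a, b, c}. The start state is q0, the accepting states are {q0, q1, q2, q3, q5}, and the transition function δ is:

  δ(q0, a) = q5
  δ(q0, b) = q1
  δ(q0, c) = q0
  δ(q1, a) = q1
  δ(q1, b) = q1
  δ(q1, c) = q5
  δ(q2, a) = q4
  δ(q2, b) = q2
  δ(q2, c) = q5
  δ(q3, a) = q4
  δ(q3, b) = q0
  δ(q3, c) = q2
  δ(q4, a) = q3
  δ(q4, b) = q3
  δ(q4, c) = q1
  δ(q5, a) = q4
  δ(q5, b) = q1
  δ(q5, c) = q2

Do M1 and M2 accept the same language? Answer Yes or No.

No

The string aca is accepted by M1 but rejected by M2.
So L(M1) ≠ L(M2).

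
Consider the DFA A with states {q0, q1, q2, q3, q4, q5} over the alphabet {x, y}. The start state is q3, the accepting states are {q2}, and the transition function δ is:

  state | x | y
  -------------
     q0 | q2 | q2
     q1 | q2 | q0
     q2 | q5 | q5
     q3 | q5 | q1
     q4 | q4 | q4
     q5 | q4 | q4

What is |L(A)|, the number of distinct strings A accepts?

The useful subgraph on states {q0, q1, q2, q3} is acyclic, so L(A) is finite; the longest accepting path visits 4 useful states, giving maximum string length 3.
Counting accepting paths from q3 by length: 1 of length 2, 2 of length 3. Total 3.

3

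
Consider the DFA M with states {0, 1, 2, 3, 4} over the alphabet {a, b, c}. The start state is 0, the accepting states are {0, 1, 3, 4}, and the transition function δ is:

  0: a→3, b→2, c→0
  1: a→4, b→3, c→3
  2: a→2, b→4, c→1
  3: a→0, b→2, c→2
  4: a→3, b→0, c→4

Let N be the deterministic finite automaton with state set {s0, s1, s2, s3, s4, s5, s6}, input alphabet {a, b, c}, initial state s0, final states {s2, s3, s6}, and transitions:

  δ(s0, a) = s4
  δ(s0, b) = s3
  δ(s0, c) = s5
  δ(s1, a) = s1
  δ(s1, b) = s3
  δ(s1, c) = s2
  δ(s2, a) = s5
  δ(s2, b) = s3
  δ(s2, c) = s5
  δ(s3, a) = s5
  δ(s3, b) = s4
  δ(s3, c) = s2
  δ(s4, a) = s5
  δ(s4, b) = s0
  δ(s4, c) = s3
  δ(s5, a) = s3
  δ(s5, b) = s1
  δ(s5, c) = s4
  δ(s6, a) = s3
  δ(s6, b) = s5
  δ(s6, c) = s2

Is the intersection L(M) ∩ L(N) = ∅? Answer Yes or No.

No

The string bc is accepted by both M and N.
Hence L(M) ∩ L(N) ≠ ∅.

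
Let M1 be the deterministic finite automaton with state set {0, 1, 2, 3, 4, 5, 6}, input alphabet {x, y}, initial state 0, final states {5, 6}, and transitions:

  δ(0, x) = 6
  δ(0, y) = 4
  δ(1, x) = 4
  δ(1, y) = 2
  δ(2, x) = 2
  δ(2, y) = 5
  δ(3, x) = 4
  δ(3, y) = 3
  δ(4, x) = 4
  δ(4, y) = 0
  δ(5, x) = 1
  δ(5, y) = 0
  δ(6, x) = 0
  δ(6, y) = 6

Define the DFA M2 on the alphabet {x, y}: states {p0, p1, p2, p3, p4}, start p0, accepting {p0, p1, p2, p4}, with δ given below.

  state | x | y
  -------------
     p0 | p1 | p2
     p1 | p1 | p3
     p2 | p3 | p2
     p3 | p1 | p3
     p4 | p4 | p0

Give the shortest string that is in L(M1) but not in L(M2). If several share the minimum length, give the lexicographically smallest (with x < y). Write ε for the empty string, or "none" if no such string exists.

The string xy is accepted by M1 but not by M2.
No shorter string lies in the difference, and xy is the lexicographically first length-2 string in L(M1) \ L(M2).

xy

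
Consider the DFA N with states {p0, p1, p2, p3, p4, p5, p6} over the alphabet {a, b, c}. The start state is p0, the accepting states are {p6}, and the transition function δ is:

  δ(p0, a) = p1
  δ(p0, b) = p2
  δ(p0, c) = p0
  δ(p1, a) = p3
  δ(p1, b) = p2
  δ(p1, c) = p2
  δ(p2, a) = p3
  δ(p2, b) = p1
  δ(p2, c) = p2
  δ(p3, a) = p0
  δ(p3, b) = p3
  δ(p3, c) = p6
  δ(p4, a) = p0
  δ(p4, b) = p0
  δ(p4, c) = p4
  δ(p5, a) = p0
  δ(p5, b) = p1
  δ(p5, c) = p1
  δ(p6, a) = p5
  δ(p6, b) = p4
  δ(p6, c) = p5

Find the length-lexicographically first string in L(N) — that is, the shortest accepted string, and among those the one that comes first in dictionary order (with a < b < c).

A breadth-first search from p0 reaches an accepting state first via the path p0 → p1 → p3 → p6 on input aac.
No string of length < 3 is accepted (BFS exhausts all shorter strings without reaching an accepting state), and aac is the lexicographically least accepting string of length 3.

aac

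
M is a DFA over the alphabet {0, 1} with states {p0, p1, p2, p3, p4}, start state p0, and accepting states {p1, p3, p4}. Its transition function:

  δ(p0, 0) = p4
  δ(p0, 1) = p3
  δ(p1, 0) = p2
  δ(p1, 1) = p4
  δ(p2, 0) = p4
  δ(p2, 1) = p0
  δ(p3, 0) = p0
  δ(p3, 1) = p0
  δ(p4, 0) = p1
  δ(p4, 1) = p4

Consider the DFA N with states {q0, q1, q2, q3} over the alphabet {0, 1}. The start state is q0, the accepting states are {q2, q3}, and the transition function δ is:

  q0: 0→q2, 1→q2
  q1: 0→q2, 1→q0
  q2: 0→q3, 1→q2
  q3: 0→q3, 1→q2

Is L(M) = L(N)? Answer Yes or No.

The string 10 is accepted by N but rejected by M.
So L(M) ≠ L(N).

No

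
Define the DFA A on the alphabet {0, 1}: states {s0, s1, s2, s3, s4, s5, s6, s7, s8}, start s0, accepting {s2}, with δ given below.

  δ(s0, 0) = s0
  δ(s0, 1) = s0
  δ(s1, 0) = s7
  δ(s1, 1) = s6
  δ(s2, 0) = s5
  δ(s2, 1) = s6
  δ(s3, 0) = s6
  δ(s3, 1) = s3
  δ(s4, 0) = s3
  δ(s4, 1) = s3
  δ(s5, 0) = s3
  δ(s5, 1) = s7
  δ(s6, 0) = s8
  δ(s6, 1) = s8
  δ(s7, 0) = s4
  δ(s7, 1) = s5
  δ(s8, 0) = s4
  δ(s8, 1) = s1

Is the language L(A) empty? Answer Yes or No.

The states reachable from the start state are {s0}.
None of the accepting states {s2} is reachable, so no string is accepted and L(A) = ∅.

Yes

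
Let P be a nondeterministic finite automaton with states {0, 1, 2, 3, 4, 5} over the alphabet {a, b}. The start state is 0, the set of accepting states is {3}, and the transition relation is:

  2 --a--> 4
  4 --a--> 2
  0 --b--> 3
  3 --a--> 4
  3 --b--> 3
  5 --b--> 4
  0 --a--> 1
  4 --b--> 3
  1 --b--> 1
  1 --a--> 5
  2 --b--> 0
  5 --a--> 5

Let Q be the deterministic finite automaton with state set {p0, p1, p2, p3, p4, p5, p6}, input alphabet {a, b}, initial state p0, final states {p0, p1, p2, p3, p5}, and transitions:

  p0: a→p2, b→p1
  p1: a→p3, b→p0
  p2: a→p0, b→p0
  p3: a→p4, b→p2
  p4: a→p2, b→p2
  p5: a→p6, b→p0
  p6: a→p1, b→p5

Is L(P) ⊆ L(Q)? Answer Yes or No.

Exploring the product automaton P × Q from the start pair (0, p0), following both machines on each input symbol, reaches 23 state pairs: (0, p0), (1, p2), (3, p1), (5, p0), (1, p0), (4, p3), (3, p0), (5, p2), (4, p1), (1, p1), (2, p4), (3, p2), (4, p2), (4, p0), (2, p3), (5, p3), (0, p2), (2, p0), (2, p2), (4, p4), (5, p4), (0, p1), (1, p3).
P accepts in {3} and Q accepts in {p0, p1, p2, p3, p5}. The reachable pairs whose P-component is accepting are (3, p1), (3, p0), (3, p2); in each of them the Q-component is accepting too, so the product for L(P) \ L(Q) (P-component accepting, Q-component rejecting) has no reachable accepting pair and the difference is empty.
Hence every string in L(P) is also in L(Q).

Yes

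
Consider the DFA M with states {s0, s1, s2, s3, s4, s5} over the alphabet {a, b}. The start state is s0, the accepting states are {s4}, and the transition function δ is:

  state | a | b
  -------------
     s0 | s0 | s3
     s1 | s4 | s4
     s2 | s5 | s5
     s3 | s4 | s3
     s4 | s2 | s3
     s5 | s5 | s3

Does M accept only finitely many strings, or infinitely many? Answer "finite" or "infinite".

infinite

State s0 is reachable from the start and can reach an accepting state, and it lies on the cycle s0 → s0.
Traversing that cycle any number of times yields accepted strings of unbounded length, so the language is infinite.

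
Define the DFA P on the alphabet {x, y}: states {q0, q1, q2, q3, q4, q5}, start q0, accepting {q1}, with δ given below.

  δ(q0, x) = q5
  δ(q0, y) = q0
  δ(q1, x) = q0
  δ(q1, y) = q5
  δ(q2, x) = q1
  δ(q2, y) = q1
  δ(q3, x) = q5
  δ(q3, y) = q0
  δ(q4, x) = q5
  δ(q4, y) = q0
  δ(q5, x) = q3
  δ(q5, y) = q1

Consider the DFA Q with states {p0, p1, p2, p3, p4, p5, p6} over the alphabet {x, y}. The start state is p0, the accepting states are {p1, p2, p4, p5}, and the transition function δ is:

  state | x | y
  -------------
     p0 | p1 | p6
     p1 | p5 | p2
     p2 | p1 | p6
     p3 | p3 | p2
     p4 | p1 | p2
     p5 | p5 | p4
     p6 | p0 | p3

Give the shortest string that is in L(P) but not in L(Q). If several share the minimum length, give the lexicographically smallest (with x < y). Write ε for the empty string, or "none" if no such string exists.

The string yxy is accepted by P but not by Q.
No shorter string lies in the difference, and yxy is the lexicographically first length-3 string in L(P) \ L(Q).

yxy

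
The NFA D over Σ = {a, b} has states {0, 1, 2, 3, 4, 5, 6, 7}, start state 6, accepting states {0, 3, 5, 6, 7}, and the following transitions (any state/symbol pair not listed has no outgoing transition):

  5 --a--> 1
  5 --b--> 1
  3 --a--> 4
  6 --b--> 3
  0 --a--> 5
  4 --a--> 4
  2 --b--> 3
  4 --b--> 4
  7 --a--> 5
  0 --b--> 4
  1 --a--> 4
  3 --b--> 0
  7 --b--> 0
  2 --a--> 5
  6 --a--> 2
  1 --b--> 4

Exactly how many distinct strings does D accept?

The useful subgraph on states {0, 2, 3, 5, 6} is acyclic, so L(D) is finite; the longest accepting path visits 5 useful states, giving maximum string length 4.
Counting accepting paths from 6 by length: 1 of length 0, 1 of length 1, 3 of length 2, 2 of length 3, 1 of length 4. Total 8.

8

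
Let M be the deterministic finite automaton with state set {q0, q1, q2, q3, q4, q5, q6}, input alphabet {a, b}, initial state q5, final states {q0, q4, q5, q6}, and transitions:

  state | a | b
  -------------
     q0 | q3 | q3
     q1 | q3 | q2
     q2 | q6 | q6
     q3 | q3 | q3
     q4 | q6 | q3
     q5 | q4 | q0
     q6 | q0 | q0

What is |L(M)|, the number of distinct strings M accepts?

The useful subgraph on states {q0, q4, q5, q6} is acyclic, so L(M) is finite; the longest accepting path visits 4 useful states, giving maximum string length 3.
Counting accepting paths from q5 by length: 1 of length 0, 2 of length 1, 1 of length 2, 2 of length 3. Total 6.

6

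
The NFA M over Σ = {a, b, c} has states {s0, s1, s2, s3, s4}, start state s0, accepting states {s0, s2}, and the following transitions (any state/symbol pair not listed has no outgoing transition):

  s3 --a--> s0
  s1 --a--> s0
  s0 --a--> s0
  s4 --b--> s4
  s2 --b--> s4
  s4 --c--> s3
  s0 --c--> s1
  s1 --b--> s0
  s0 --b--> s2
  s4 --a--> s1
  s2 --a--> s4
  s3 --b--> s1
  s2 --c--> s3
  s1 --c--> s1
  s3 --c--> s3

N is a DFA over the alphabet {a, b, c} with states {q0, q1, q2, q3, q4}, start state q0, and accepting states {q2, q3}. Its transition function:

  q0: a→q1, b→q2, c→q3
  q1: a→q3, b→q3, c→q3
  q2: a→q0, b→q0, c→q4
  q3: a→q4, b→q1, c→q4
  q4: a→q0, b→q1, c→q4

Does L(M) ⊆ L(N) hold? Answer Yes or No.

No

The empty string ε is in L(M) but not in L(N).
So L(M) ⊄ L(N).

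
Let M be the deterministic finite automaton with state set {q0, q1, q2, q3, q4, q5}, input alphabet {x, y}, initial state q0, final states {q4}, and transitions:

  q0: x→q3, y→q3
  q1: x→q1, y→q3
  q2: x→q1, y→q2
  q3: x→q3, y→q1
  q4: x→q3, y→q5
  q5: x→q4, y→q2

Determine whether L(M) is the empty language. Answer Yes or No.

The states reachable from the start state are {q0, q1, q3}.
None of the accepting states {q4} is reachable, so no string is accepted and L(M) = ∅.

Yes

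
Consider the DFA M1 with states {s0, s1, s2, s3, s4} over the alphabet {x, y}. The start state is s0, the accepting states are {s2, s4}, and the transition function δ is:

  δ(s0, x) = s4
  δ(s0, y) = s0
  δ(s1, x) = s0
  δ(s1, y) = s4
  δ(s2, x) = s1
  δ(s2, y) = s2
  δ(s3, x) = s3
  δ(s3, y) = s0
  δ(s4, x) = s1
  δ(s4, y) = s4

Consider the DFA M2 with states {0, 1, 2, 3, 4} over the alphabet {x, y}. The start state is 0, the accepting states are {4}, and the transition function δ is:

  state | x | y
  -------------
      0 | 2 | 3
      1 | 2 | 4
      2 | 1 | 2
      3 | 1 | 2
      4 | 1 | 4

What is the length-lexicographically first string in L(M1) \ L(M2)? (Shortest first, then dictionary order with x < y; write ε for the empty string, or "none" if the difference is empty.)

The string x is accepted by M1 but not by M2.
No shorter string lies in the difference, and x is the lexicographically first length-1 string in L(M1) \ L(M2).

x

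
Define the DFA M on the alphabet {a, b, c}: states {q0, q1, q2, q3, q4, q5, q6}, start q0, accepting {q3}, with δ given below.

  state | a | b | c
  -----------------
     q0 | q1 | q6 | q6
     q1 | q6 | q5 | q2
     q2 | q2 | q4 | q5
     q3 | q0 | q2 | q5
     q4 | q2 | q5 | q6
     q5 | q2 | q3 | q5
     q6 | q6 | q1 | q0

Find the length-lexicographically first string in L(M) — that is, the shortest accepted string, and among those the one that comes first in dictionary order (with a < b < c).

A breadth-first search from q0 reaches an accepting state first via the path q0 → q1 → q5 → q3 on input abb.
No string of length < 3 is accepted (BFS exhausts all shorter strings without reaching an accepting state), and abb is the lexicographically least accepting string of length 3.

abb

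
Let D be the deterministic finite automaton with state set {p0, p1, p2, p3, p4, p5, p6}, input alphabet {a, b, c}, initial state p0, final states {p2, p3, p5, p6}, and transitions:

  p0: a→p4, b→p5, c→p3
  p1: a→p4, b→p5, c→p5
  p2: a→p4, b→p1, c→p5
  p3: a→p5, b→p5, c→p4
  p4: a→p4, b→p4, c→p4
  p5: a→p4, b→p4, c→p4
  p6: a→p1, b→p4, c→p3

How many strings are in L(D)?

The useful subgraph on states {p0, p3, p5} is acyclic, so L(D) is finite; the longest accepting path visits 3 useful states, giving maximum string length 2.
Counting accepting paths from p0 by length: 2 of length 1, 2 of length 2. Total 4.

4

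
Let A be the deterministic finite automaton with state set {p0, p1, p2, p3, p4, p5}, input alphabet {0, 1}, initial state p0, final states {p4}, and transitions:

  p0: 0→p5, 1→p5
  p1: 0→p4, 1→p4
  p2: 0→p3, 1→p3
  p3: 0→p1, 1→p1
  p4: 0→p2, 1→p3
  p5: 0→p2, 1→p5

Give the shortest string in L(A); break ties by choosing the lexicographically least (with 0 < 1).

A breadth-first search from p0 reaches an accepting state first via the path p0 → p5 → p2 → p3 → p1 → p4 on input 00000.
No string of length < 5 is accepted (BFS exhausts all shorter strings without reaching an accepting state), and 00000 is the lexicographically least accepting string of length 5.

00000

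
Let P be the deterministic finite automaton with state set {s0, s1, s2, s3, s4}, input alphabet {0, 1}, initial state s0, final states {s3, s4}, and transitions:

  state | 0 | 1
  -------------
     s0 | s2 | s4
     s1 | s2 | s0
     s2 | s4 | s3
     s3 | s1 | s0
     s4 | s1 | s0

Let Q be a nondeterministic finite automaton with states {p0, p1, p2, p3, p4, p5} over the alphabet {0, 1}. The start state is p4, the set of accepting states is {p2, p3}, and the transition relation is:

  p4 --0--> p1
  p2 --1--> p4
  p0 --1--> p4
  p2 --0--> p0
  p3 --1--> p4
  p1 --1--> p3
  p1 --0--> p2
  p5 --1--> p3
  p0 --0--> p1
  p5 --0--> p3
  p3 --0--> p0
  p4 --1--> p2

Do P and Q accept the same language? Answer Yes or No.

Exploring the product automaton P × Q from the start pair (s0, p4), following both machines on each input symbol, reaches 5 state pairs: (s0, p4), (s2, p1), (s4, p2), (s3, p3), (s1, p0).
P accepts in {s3, s4} and Q accepts in {p2, p3}. In every reachable pair the two components are either both accepting — (s4, p2), (s3, p3) — or both non-accepting, so no string is accepted by exactly one of the machines: L(P) \ L(Q) and L(Q) \ L(P) are both empty.
Hence every string is accepted by P iff it is accepted by Q, and the two languages coincide.

Yes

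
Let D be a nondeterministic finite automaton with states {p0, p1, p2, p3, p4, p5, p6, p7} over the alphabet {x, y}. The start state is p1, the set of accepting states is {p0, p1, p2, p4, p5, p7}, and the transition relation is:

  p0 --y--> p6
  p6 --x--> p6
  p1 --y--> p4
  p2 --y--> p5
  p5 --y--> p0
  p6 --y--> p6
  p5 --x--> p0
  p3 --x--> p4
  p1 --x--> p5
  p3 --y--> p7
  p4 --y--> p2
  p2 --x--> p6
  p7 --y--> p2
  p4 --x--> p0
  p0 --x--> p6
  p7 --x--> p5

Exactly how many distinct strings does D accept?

10

The useful subgraph on states {p0, p1, p2, p4, p5} is acyclic, so L(D) is finite; the longest accepting path visits 5 useful states, giving maximum string length 4.
Counting accepting paths from p1 by length: 1 of length 0, 2 of length 1, 4 of length 2, 1 of length 3, 2 of length 4. Total 10.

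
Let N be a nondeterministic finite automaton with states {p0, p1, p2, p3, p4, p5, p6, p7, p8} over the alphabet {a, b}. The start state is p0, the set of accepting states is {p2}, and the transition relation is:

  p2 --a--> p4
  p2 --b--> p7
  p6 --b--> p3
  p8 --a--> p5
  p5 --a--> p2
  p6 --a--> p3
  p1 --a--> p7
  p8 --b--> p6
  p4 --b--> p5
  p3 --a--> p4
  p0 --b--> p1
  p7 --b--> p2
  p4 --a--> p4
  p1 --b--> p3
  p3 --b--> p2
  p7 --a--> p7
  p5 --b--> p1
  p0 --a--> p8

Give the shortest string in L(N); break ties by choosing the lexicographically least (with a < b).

aaa

A breadth-first search from p0 reaches an accepting state first via the path p0 → p8 → p5 → p2 on input aaa.
No string of length < 3 is accepted (BFS exhausts all shorter strings without reaching an accepting state), and aaa is the lexicographically least accepting string of length 3.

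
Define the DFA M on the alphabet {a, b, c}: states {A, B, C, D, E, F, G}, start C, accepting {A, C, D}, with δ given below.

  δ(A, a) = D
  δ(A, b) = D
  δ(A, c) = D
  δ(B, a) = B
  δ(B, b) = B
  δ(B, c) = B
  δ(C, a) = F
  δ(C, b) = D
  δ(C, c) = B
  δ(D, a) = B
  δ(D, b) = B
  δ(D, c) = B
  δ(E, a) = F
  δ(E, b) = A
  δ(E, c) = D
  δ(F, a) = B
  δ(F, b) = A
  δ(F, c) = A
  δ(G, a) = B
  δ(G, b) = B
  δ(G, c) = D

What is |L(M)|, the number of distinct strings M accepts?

10

The useful subgraph on states {A, C, D, F} is acyclic, so L(M) is finite; the longest accepting path visits 4 useful states, giving maximum string length 3.
Counting accepting paths from C by length: 1 of length 0, 1 of length 1, 2 of length 2, 6 of length 3. Total 10.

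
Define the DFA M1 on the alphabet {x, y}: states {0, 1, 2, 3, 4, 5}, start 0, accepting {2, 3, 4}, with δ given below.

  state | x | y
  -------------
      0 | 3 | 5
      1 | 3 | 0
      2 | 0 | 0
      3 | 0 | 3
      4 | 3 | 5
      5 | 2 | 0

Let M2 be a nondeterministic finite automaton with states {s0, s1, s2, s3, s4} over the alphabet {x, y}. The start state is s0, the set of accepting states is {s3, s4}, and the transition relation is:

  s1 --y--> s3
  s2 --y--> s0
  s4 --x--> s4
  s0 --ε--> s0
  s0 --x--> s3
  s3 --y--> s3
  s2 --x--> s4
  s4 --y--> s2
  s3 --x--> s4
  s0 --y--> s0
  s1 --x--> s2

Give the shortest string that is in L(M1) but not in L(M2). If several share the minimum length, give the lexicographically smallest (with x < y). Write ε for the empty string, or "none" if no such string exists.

The string xxxy is accepted by M1 but not by M2.
No shorter string lies in the difference, and xxxy is the lexicographically first length-4 string in L(M1) \ L(M2).

xxxy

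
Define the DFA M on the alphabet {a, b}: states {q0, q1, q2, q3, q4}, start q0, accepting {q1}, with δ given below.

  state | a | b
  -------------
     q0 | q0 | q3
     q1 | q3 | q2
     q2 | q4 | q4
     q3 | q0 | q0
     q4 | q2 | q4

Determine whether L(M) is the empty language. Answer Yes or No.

The states reachable from the start state are {q0, q3}.
None of the accepting states {q1} is reachable, so no string is accepted and L(M) = ∅.

Yes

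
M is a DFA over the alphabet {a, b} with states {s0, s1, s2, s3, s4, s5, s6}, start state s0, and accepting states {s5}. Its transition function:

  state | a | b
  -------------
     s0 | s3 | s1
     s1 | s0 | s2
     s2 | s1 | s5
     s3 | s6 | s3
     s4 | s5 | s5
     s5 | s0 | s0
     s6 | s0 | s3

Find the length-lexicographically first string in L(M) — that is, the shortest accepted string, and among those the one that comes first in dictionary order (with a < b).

A breadth-first search from s0 reaches an accepting state first via the path s0 → s1 → s2 → s5 on input bbb.
No string of length < 3 is accepted (BFS exhausts all shorter strings without reaching an accepting state), and bbb is the lexicographically least accepting string of length 3.

bbb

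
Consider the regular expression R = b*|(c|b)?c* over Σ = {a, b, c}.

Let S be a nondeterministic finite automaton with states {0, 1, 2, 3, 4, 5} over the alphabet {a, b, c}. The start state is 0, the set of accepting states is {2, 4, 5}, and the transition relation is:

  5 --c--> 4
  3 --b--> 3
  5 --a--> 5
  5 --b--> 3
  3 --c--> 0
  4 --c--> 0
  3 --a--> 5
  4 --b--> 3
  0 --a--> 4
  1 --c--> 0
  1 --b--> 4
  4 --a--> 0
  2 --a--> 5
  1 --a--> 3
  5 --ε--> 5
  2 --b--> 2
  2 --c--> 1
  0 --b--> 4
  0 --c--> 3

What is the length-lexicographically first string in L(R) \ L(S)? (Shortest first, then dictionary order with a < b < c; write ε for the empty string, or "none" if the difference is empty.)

ε

The empty string ε is accepted by R but not by S.
Since ε is the unique shortest string, it is the required witness.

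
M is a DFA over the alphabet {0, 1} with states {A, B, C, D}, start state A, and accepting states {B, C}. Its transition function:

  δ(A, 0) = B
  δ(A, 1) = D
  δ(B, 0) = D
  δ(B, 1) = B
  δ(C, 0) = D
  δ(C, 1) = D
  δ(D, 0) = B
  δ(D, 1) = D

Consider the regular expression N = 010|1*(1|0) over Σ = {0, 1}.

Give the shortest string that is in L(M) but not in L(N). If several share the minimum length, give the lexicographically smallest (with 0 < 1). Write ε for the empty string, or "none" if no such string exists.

01

The string 01 is accepted by M but not by N.
No shorter string lies in the difference, and 01 is the lexicographically first length-2 string in L(M) \ L(N).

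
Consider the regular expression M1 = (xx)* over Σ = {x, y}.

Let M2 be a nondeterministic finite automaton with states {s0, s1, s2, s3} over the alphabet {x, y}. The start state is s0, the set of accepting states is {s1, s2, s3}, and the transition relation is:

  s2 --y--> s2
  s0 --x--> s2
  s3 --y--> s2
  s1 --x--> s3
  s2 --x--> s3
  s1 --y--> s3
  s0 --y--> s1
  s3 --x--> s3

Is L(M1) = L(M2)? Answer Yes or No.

No

The empty string ε is accepted by M1 but rejected by M2.
So L(M1) ≠ L(M2).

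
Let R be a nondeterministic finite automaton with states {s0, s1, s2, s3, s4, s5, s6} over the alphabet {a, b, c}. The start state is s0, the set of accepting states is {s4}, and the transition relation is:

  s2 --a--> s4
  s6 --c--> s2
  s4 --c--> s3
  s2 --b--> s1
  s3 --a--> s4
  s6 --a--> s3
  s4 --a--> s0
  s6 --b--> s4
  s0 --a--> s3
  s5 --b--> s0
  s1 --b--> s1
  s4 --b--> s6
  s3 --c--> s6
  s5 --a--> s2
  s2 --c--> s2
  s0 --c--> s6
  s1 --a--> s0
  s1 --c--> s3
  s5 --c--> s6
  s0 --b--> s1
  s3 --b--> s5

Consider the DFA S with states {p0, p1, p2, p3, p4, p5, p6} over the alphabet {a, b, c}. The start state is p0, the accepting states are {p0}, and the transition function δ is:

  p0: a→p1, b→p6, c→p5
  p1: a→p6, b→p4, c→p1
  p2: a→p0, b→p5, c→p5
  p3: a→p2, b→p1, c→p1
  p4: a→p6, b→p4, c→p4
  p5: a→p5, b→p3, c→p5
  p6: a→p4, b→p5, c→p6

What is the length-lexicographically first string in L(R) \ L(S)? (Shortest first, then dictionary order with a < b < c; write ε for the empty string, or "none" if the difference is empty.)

The string aa is accepted by R but not by S.
No shorter string lies in the difference, and aa is the lexicographically first length-2 string in L(R) \ L(S).

aa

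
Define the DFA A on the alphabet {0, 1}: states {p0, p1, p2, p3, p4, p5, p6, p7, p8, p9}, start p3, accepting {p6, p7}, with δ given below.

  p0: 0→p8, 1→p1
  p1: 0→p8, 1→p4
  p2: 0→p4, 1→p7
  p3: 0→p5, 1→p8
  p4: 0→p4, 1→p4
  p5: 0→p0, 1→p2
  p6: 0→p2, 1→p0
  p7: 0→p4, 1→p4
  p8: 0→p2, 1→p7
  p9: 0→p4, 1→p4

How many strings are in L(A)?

7

The useful subgraph on states {p0, p1, p2, p3, p5, p7, p8} is acyclic, so L(A) is finite; the longest accepting path visits 7 useful states, giving maximum string length 6.
Counting accepting paths from p3 by length: 1 of length 2, 2 of length 3, 1 of length 4, 2 of length 5, 1 of length 6. Total 7.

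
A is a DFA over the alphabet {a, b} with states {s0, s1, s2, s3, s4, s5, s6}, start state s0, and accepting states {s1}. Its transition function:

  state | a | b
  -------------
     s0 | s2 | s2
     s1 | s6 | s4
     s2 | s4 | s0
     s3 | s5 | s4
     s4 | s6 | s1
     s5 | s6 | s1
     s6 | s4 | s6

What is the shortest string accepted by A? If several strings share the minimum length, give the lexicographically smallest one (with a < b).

aab

A breadth-first search from s0 reaches an accepting state first via the path s0 → s2 → s4 → s1 on input aab.
No string of length < 3 is accepted (BFS exhausts all shorter strings without reaching an accepting state), and aab is the lexicographically least accepting string of length 3.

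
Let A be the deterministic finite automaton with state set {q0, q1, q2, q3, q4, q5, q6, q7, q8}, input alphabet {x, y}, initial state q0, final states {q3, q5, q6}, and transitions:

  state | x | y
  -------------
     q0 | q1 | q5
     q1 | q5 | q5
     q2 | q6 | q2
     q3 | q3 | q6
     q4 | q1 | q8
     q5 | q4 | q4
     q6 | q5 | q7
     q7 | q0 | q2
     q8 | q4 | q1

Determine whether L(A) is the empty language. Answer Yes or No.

The string y is accepted: the run q0 → q5 ends in the accepting state q5.
Since at least one string is accepted, L(A) is not empty.

No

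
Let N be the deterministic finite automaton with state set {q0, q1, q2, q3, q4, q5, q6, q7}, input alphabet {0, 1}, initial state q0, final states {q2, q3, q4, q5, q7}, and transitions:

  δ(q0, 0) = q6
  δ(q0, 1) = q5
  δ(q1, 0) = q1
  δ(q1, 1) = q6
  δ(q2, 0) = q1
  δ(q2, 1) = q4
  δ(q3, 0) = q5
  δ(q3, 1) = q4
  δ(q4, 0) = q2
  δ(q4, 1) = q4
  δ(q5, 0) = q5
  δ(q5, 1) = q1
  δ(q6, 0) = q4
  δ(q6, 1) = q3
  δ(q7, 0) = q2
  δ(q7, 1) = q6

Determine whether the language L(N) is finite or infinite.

infinite

State q1 is reachable from the start and can reach an accepting state, and it lies on the cycle q1 → q1.
Traversing that cycle any number of times yields accepted strings of unbounded length, so the language is infinite.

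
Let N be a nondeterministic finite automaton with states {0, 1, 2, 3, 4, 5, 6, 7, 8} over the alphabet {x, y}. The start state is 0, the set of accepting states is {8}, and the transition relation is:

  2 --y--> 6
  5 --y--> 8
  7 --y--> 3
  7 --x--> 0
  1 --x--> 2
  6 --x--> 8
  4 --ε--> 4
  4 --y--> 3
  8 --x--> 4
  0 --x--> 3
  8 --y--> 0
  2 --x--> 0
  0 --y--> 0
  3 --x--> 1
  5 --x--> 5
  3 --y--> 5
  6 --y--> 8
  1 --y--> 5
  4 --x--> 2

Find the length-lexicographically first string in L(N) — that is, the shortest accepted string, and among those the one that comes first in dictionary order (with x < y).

A breadth-first search from 0 reaches an accepting state first via the path 0 → 3 → 5 → 8 on input xyy.
No string of length < 3 is accepted (BFS exhausts all shorter strings without reaching an accepting state), and xyy is the lexicographically least accepting string of length 3.

xyy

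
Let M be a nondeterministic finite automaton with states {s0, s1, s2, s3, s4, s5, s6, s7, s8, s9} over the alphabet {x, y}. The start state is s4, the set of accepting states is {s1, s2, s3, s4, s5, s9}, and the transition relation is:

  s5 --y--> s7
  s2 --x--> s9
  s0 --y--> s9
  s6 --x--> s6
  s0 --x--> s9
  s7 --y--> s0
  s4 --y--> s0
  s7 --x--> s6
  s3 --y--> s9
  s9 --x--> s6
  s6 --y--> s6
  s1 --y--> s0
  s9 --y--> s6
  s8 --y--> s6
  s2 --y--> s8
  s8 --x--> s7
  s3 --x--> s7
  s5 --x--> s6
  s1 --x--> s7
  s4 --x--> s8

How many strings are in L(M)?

5

The useful subgraph on states {s0, s4, s7, s8, s9} is acyclic, so L(M) is finite; the longest accepting path visits 5 useful states, giving maximum string length 4.
Counting accepting paths from s4 by length: 1 of length 0, 2 of length 2, 2 of length 4. Total 5.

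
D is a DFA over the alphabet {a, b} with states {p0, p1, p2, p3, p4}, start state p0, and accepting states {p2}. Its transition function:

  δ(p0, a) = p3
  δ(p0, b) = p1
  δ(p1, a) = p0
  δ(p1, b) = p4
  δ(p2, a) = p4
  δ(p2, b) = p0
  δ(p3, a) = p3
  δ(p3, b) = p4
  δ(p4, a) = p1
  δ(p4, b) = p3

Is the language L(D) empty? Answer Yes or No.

Yes

The states reachable from the start state are {p0, p1, p3, p4}.
None of the accepting states {p2} is reachable, so no string is accepted and L(D) = ∅.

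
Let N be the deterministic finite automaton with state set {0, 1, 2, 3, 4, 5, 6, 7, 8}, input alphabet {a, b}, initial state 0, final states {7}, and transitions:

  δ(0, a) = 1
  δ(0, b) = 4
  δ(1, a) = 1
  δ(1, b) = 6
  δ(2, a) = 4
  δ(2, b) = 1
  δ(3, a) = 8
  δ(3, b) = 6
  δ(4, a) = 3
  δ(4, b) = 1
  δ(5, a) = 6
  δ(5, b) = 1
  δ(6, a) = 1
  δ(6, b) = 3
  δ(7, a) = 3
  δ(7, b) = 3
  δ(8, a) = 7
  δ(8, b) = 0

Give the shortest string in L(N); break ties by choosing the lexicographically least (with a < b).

baaa

A breadth-first search from 0 reaches an accepting state first via the path 0 → 4 → 3 → 8 → 7 on input baaa.
No string of length < 4 is accepted (BFS exhausts all shorter strings without reaching an accepting state), and baaa is the lexicographically least accepting string of length 4.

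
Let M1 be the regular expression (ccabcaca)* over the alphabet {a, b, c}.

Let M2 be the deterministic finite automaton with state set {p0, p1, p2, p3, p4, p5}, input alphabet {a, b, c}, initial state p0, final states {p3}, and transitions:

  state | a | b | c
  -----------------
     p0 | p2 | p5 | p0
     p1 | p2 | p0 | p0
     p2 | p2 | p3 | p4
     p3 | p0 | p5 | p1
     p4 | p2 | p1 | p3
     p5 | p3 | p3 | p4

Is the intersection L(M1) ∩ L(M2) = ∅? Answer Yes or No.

Converting the expression M1 to a DFA (subset construction, then merging equivalent states) gives the minimal DFA with states {r0, r1, r2, r3, r4, r5, r6, r7, r8}, start state r0, accepting states {r0} and transitions r0: a→r1, b→r1, c→r2; r1: a→r1, b→r1, c→r1; r2: a→r1, b→r1, c→r3; r3: a→r4, b→r1, c→r1; r4: a→r1, b→r5, c→r1; r5: a→r1, b→r1, c→r6; r6: a→r7, b→r1, c→r1; r7: a→r1, b→r1, c→r8; r8: a→r0, b→r1, c→r1.
Exploring the product automaton M1 × M2 from the start pair (r0, p0), following both machines on each input symbol, reaches 20 state pairs: (r0, p0), (r1, p2), (r1, p5), (r2, p0), (r1, p3), (r1, p4), (r3, p0), (r1, p0), (r1, p1), (r4, p2), (r5, p3), (r6, p1), (r7, p2), (r8, p4), (r0, p2), (r2, p4), (r3, p3), (r4, p0), (r5, p5), (r6, p4).
M1 accepts in {r0} and M2 accepts in {p3}; no reachable pair has both components accepting, so no string drives both machines to acceptance simultaneously and L(M1) ∩ L(M2) = ∅.
So no string is accepted by both, and the intersection is empty.

Yes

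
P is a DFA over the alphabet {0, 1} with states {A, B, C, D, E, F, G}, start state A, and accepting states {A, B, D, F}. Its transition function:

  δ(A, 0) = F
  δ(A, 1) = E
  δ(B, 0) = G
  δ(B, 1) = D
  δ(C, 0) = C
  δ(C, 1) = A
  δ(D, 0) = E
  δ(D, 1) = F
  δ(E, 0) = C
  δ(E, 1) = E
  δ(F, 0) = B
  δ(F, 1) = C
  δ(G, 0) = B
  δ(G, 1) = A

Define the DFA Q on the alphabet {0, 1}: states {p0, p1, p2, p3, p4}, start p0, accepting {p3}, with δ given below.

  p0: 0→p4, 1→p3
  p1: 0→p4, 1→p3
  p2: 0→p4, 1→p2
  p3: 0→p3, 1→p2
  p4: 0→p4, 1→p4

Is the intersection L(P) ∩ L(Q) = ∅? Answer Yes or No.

Yes

Exploring the product automaton P × Q from the start pair (A, p0), following both machines on each input symbol, reaches 12 state pairs: (A, p0), (F, p4), (E, p3), (B, p4), (C, p4), (C, p3), (E, p2), (G, p4), (D, p4), (A, p4), (A, p2), (E, p4).
P accepts in {A, B, D, F} and Q accepts in {p3}; no reachable pair has both components accepting, so no string drives both machines to acceptance simultaneously and L(P) ∩ L(Q) = ∅.
So no string is accepted by both, and the intersection is empty.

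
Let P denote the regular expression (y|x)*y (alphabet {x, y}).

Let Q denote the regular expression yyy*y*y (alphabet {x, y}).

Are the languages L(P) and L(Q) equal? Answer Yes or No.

The string y is accepted by P but rejected by Q.
So L(P) ≠ L(Q).

No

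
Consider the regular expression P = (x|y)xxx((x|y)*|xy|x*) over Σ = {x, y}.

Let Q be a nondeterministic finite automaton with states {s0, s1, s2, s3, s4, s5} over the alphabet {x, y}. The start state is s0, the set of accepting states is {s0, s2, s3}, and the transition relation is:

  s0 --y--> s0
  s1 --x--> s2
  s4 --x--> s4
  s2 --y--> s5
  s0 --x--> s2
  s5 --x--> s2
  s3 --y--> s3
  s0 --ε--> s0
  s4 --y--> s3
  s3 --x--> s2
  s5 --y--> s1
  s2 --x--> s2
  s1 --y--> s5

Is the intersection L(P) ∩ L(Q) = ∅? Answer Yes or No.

The string xxxx is accepted by both P and Q.
Hence L(P) ∩ L(Q) ≠ ∅.

No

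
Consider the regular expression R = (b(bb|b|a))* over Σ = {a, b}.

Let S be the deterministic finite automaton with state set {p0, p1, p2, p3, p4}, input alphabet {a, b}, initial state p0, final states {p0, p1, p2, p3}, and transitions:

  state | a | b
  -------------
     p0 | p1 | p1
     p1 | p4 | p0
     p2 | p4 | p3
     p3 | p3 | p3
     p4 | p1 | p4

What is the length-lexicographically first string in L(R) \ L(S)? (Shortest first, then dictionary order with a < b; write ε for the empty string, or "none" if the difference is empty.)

ba

The string ba is accepted by R but not by S.
No shorter string lies in the difference, and ba is the lexicographically first length-2 string in L(R) \ L(S).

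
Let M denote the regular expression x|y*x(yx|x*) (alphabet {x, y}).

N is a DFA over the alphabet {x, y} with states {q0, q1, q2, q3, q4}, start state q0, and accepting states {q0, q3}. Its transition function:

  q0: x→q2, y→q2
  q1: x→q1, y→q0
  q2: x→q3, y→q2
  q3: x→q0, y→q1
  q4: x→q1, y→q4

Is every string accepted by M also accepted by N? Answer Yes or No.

The string x is in L(M) but not in L(N).
So L(M) ⊄ L(N).

No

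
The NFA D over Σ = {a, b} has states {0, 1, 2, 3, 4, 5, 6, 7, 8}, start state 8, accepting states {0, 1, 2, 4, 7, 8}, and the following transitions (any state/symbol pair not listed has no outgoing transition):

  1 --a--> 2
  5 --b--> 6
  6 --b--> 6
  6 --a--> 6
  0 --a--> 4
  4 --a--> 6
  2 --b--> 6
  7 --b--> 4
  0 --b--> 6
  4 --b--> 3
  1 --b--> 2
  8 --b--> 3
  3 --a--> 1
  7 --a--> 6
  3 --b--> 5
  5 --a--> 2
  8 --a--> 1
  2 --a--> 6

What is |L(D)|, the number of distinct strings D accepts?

The useful subgraph on states {1, 2, 3, 5, 8} is acyclic, so L(D) is finite; the longest accepting path visits 4 useful states, giving maximum string length 3.
Counting accepting paths from 8 by length: 1 of length 0, 1 of length 1, 3 of length 2, 3 of length 3. Total 8.

8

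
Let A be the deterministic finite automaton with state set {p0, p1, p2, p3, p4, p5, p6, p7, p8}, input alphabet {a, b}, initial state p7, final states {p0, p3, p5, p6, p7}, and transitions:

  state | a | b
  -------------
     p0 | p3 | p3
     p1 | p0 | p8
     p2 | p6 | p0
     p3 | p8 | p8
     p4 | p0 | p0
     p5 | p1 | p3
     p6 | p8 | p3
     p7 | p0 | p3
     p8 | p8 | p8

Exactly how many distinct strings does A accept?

5

The useful subgraph on states {p0, p3, p7} is acyclic, so L(A) is finite; the longest accepting path visits 3 useful states, giving maximum string length 2.
Counting accepting paths from p7 by length: 1 of length 0, 2 of length 1, 2 of length 2. Total 5.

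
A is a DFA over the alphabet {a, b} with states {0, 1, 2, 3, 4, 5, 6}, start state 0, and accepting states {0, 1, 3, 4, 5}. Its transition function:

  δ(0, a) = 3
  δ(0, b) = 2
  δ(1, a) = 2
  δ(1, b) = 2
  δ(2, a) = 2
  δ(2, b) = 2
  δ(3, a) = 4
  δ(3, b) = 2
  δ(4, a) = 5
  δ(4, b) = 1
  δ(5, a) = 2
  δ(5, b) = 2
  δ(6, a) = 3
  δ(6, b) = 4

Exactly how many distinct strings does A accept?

The useful subgraph on states {0, 1, 3, 4, 5} is acyclic, so L(A) is finite; the longest accepting path visits 4 useful states, giving maximum string length 3.
Counting accepting paths from 0 by length: 1 of length 0, 1 of length 1, 1 of length 2, 2 of length 3. Total 5.

5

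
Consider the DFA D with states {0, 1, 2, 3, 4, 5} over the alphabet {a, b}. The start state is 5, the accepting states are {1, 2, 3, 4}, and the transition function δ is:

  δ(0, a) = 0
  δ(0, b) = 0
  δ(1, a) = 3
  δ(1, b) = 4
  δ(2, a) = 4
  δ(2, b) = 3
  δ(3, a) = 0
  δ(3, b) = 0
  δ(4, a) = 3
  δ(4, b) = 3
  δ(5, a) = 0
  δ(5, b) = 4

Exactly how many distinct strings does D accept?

The useful subgraph on states {3, 4, 5} is acyclic, so L(D) is finite; the longest accepting path visits 3 useful states, giving maximum string length 2.
Counting accepting paths from 5 by length: 1 of length 1, 2 of length 2. Total 3.

3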